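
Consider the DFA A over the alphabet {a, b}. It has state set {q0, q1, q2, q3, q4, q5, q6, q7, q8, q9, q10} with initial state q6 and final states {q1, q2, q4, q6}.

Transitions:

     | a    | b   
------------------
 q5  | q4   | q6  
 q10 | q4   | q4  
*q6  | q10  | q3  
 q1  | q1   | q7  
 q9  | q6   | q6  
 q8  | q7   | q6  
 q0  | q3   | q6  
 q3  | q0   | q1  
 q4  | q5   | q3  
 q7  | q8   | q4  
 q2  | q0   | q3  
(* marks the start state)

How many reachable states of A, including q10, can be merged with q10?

Reachable states from the start: {q0,q1,q3,q4,q5,q6,q7,q8,q10}. Unreachable: {q2,q9} — drop them.
Initial partition by acceptance: {q1,q4,q6} | {q0,q3,q5,q7,q8,q10}.
Refine {q1,q4,q6} on symbol a: members go to different blocks, giving {q4,q6} and {q1}.
Split {q0,q3,q5,q7,q8,q10} by δ(·,a) → {q0,q3,q7,q8} and {q5,q10}.
Split {q0,q3,q7,q8} by δ(·,b) → {q0,q7,q8} and {q3}.
On input a, block {q0,q7,q8} splits into {q7,q8} and {q0}.
Stable partition: {q4,q6} | {q7,q8} | {q1} | {q5,q10} | {q3} | {q0} — 6 equivalence classes.
The equivalence class containing q10 is {q5,q10}, of size 2.

2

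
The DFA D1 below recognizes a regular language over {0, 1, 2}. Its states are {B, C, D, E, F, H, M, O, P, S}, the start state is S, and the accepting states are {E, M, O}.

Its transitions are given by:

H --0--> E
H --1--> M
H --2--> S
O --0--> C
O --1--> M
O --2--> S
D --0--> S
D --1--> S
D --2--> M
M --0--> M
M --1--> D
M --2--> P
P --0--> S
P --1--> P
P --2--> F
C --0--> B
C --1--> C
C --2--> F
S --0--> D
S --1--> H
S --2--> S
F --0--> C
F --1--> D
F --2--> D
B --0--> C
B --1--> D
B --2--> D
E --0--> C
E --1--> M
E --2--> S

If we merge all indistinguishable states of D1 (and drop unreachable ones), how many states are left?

8

States {O} cannot be reached from the start state, so discard them.
Start with accepting vs non-accepting: {E,M} | {B,C,D,F,H,P,S}.
Split {E,M} by δ(·,0) → {E} and {M}.
Refine {B,C,D,F,H,P,S} on symbol 0: members go to different blocks, giving {B,C,D,F,P,S} and {H}.
Refine {B,C,D,F,P,S} on symbol 1: members go to different blocks, giving {B,C,D,F,P} and {S}.
Split {B,C,D,F,P} by δ(·,0) → {B,C,F} and {D,P}.
Split {B,C,F} by δ(·,1) → {B,F} and {C}.
Split {D,P} by δ(·,1) → {P} and {D}.
The partition is now stable with 8 blocks: {E} | {B,F} | {M} | {H} | {S} | {P} | {C} | {D}.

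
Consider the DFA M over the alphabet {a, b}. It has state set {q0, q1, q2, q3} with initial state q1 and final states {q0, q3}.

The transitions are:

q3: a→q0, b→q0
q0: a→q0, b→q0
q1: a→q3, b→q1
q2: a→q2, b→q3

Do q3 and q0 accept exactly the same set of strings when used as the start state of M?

Yes

Reachable states from the start: {q0,q1,q3}. Unreachable: {q2} — drop them.
Start with accepting vs non-accepting: {q0,q3} | {q1}.
Stable partition: {q0,q3} | {q1} — 2 equivalence classes.
q3 and q0 lie in the same block of the stable partition, so they are equivalent — no string distinguishes them.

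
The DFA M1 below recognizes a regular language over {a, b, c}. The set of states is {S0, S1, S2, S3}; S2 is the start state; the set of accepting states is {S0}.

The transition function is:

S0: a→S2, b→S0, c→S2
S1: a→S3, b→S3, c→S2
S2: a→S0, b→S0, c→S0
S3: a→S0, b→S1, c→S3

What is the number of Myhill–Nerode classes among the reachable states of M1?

First remove the unreachable states {S1,S3}; 2 states remain.
Start with accepting vs non-accepting: {S0} | {S2}.
The partition is now stable with 2 blocks: {S0} | {S2}.

2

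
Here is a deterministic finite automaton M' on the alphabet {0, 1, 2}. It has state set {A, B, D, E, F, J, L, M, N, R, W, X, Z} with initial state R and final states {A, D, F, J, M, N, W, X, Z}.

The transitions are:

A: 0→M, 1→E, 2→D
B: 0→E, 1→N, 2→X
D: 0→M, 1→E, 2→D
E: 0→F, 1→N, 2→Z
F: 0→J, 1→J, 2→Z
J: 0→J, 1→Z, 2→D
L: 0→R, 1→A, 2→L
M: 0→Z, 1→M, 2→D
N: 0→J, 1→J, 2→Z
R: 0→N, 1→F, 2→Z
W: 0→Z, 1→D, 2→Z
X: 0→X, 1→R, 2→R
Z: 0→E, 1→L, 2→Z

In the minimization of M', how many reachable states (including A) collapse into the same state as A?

States {B,W,X} cannot be reached from the start state, so discard them.
P0 = {A,D,F,J,M,N,Z} | {E,L,R}.
On input 0, block {A,D,F,J,M,N,Z} splits into {A,D,F,J,M,N} and {Z}.
On input 0, block {A,D,F,J,M,N} splits into {A,D,F,J,N} and {M}.
Split {A,D,F,J,N} by δ(·,0) → {F,J,N} and {A,D}.
Refine {F,J,N} on symbol 1: members go to different blocks, giving {F,N} and {J}.
On input 0, block {E,L,R} splits into {E,R} and {L}.
No further refinement is possible. Final partition (7 blocks): {F,N} | {E,R} | {Z} | {M} | {A,D} | {J} | {L}.
The equivalence class containing A is {A,D}, of size 2.

2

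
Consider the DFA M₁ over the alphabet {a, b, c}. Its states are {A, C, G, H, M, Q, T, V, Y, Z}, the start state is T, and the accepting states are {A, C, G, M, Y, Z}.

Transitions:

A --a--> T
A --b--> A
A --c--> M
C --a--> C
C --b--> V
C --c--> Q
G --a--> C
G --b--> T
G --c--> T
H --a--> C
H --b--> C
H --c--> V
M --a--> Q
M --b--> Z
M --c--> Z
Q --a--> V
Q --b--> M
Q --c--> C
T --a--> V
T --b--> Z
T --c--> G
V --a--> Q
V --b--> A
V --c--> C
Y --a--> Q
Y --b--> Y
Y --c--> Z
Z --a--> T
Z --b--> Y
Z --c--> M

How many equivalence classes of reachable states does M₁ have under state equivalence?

3

States {H} cannot be reached from the start state, so discard them.
Start with accepting vs non-accepting: {A,C,G,M,Y,Z} | {Q,T,V}.
Split {A,C,G,M,Y,Z} by δ(·,a) → {A,M,Y,Z} and {C,G}.
No further refinement is possible. Final partition (3 blocks): {A,M,Y,Z} | {Q,T,V} | {C,G}.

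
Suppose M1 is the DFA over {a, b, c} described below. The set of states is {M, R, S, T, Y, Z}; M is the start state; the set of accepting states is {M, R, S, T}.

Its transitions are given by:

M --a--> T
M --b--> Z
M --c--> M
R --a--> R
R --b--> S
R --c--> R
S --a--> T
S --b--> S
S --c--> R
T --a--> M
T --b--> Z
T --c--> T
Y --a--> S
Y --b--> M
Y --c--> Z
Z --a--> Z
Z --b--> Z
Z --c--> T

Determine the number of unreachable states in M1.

3

BFS from M reaches {M, T, Z}; the 3 state(s) R, S, Y are never visited.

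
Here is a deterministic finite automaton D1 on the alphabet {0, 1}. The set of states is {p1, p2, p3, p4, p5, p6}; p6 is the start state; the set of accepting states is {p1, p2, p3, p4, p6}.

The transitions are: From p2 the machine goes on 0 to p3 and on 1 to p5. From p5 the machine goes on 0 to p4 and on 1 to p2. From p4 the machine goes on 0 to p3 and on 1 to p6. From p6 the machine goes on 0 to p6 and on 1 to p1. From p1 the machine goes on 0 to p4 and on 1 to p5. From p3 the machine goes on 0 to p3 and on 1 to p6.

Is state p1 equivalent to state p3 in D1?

All states are reachable from the start state.
Start with accepting vs non-accepting: {p1,p2,p3,p4,p6} | {p5}.
On input 1, block {p1,p2,p3,p4,p6} splits into {p3,p4,p6} and {p1,p2}.
Refine {p3,p4,p6} on symbol 1: members go to different blocks, giving {p3,p4} and {p6}.
The partition is now stable with 4 blocks: {p3,p4} | {p5} | {p1,p2} | {p6}.
p1 and p3 end up in different blocks, so they are distinguishable. For instance, the string '1' is accepted from only p3.

No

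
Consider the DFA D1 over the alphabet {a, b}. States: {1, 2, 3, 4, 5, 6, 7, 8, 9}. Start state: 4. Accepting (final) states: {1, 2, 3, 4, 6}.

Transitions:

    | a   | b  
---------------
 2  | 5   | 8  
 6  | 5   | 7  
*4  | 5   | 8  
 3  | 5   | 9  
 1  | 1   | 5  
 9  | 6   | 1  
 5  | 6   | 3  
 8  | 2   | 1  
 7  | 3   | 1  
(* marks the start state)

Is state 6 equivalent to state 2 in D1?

All states are reachable from the start state.
Initial partition by acceptance: {1,2,3,4,6} | {5,7,8,9}.
Split {1,2,3,4,6} by δ(·,a) → {2,3,4,6} and {1}.
Split {5,7,8,9} by δ(·,b) → {7,8,9} and {5}.
Stable partition: {2,3,4,6} | {7,8,9} | {1} | {5} — 4 equivalence classes.
6 and 2 lie in the same block of the stable partition, so they are equivalent — no string distinguishes them.

Yes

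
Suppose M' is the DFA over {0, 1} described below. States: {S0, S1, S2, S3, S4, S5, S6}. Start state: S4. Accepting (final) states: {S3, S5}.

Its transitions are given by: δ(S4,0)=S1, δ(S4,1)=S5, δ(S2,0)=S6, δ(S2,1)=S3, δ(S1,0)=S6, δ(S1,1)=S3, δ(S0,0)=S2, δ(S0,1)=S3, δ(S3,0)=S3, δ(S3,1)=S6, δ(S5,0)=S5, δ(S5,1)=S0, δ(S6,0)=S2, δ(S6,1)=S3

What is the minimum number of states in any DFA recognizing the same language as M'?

2

All states are reachable from the start state.
Initial partition by acceptance: {S3,S5} | {S0,S1,S2,S4,S6}.
No further refinement is possible. Final partition (2 blocks): {S3,S5} | {S0,S1,S2,S4,S6}.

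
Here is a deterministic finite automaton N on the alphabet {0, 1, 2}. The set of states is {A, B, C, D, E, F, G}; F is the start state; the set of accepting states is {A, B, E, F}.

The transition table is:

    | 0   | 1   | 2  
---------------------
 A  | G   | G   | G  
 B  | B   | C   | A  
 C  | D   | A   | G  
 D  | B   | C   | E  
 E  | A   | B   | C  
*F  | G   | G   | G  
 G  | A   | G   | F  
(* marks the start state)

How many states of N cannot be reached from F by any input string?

4

No path from F leads to B, C, D, E; the other 3 states are all reachable.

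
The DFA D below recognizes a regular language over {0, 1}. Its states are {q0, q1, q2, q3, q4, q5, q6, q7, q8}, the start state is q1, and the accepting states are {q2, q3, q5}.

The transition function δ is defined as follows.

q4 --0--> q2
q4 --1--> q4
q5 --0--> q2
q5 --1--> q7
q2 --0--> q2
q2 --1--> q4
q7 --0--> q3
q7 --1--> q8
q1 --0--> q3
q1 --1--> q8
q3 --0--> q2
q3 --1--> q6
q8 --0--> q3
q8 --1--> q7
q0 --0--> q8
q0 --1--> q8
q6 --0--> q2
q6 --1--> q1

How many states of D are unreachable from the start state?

BFS from q1 reaches {q1, q2, q3, q4, q6, q7, q8}; the 2 state(s) q0, q5 are never visited.

2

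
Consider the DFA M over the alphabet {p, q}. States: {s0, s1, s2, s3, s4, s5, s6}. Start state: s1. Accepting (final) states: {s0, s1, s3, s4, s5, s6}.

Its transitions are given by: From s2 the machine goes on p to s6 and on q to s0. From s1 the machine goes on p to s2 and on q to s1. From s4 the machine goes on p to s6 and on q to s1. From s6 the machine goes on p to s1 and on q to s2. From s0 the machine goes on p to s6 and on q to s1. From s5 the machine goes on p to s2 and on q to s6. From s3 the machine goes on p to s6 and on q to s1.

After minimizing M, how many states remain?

4

First remove the unreachable states {s3,s4,s5}; 4 states remain.
Start with accepting vs non-accepting: {s0,s1,s6} | {s2}.
Split {s0,s1,s6} by δ(·,p) → {s0,s6} and {s1}.
Refine {s0,s6} on symbol p: members go to different blocks, giving {s0} and {s6}.
Stable partition: {s0} | {s2} | {s1} | {s6} — 4 equivalence classes.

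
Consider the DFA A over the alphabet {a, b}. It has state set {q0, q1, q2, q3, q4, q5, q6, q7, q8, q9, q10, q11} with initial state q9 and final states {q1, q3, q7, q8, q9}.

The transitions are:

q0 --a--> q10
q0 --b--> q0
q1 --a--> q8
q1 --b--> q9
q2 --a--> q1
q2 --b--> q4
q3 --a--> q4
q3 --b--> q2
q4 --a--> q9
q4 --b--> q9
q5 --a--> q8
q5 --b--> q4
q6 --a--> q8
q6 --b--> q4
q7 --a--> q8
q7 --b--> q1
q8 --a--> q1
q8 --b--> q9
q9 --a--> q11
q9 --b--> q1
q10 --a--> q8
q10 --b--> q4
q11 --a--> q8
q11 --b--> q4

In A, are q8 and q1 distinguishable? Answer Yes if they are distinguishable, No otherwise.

First remove the unreachable states {q0,q2,q3,q5,q6,q7,q10}; 5 states remain.
P0 = {q1,q8,q9} | {q4,q11}.
Refine {q1,q8,q9} on symbol a: members go to different blocks, giving {q1,q8} and {q9}.
On input a, block {q4,q11} splits into {q4} and {q11}.
The partition is now stable with 4 blocks: {q1,q8} | {q4} | {q9} | {q11}.
q8 and q1 lie in the same block of the stable partition, so they are equivalent — no string distinguishes them.

No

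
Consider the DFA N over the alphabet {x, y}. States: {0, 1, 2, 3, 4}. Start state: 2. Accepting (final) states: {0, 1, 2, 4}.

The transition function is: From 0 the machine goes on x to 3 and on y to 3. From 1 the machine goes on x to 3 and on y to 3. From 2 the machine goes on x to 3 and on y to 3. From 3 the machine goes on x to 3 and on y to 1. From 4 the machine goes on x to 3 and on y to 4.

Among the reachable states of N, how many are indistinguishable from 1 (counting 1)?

States {0,4} cannot be reached from the start state, so discard them.
Initial partition by acceptance: {1,2} | {3}.
Stable partition: {1,2} | {3} — 2 equivalence classes.
State 1 belongs to the block {1,2}, which has 2 states.

2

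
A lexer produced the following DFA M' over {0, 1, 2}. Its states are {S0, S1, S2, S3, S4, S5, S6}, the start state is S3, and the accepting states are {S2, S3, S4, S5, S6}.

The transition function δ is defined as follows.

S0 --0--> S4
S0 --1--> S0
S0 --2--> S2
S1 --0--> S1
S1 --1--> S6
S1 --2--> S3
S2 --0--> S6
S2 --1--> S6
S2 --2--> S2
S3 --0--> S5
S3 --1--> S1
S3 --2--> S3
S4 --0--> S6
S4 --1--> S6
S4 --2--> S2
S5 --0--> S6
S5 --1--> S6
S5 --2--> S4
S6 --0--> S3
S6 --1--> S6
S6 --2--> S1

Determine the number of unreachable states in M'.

No path from S3 leads to S0; the other 6 states are all reachable.

1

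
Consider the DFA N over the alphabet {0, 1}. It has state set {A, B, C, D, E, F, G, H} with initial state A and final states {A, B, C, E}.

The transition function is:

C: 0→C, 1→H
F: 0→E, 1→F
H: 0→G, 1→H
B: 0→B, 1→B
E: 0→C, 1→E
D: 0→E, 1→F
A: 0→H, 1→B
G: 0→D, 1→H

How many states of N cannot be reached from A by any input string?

0

A breadth-first search from the start state visits every state.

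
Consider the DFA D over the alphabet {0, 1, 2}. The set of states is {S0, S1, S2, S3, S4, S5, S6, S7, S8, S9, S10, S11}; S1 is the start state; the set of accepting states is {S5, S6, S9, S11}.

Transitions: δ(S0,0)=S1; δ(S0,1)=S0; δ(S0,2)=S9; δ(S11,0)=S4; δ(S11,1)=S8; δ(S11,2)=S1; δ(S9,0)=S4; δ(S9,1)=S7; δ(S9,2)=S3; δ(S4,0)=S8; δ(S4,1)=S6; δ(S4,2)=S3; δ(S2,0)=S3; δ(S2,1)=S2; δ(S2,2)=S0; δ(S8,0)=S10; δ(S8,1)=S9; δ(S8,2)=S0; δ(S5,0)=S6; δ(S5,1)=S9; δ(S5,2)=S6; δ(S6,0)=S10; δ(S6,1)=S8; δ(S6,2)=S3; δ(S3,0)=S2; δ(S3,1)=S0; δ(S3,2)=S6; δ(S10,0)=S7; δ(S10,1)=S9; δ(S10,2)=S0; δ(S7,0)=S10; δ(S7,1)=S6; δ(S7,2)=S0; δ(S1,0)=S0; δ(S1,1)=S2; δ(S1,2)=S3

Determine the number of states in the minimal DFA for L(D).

Reachable states from the start: {S0,S1,S2,S3,S4,S6,S7,S8,S9,S10}. Unreachable: {S5,S11} — drop them.
Start with accepting vs non-accepting: {S6,S9} | {S0,S1,S2,S3,S4,S7,S8,S10}.
Split {S0,S1,S2,S3,S4,S7,S8,S10} by δ(·,1) → {S0,S1,S2,S3} and {S4,S7,S8,S10}.
On input 2, block {S0,S1,S2,S3} splits into {S0,S3} and {S1,S2}.
No further refinement is possible. Final partition (4 blocks): {S6,S9} | {S0,S3} | {S4,S7,S8,S10} | {S1,S2}.

4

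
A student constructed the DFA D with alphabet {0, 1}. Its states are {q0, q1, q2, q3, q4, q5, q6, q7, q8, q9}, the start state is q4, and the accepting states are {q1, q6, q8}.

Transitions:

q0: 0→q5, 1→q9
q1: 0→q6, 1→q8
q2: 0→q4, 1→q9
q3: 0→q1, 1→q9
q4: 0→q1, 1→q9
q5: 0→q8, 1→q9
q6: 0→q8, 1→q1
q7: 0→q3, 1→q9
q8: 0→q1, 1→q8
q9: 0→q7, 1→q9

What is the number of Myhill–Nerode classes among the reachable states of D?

4

First remove the unreachable states {q0,q2,q5}; 7 states remain.
Start with accepting vs non-accepting: {q1,q6,q8} | {q3,q4,q7,q9}.
Split {q3,q4,q7,q9} by δ(·,0) → {q3,q4} and {q7,q9}.
On input 0, block {q7,q9} splits into {q7} and {q9}.
The partition is now stable with 4 blocks: {q1,q6,q8} | {q3,q4} | {q7} | {q9}.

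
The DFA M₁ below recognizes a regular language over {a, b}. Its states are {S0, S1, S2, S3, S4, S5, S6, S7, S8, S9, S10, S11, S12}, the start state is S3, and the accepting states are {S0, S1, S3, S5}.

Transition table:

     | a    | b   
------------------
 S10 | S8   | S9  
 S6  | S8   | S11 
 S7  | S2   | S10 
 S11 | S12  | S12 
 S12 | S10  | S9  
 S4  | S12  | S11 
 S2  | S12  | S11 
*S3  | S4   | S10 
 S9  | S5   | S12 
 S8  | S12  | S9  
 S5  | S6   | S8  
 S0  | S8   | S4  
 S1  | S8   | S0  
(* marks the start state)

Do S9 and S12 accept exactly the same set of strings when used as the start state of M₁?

States {S0,S1,S2,S7} cannot be reached from the start state, so discard them.
Start with accepting vs non-accepting: {S3,S5} | {S4,S6,S8,S9,S10,S11,S12}.
On input a, block {S4,S6,S8,S9,S10,S11,S12} splits into {S4,S6,S8,S10,S11,S12} and {S9}.
Refine {S4,S6,S8,S10,S11,S12} on symbol b: members go to different blocks, giving {S4,S6,S11} and {S8,S10,S12}.
Refine {S4,S6,S11} on symbol b: members go to different blocks, giving {S4,S6} and {S11}.
Stable partition: {S3,S5} | {S4,S6} | {S9} | {S8,S10,S12} | {S11} — 5 equivalence classes.
S9 and S12 end up in different blocks, so they are distinguishable. For instance, the string 'a' is accepted from only S9.

No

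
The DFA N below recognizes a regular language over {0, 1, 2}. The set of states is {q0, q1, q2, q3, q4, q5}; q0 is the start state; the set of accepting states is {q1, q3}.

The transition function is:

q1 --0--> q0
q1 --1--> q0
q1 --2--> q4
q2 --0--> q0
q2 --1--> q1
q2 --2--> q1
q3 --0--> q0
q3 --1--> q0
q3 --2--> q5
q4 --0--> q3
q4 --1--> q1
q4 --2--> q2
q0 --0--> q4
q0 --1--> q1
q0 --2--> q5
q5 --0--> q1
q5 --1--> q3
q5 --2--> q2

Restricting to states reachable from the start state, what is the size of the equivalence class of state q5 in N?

Every state is reachable, so we keep all 6.
Start with accepting vs non-accepting: {q1,q3} | {q0,q2,q4,q5}.
Refine {q0,q2,q4,q5} on symbol 0: members go to different blocks, giving {q0,q2} and {q4,q5}.
Refine {q0,q2} on symbol 0: members go to different blocks, giving {q0} and {q2}.
The partition is now stable with 4 blocks: {q1,q3} | {q0} | {q4,q5} | {q2}.
The equivalence class containing q5 is {q4,q5}, of size 2.

2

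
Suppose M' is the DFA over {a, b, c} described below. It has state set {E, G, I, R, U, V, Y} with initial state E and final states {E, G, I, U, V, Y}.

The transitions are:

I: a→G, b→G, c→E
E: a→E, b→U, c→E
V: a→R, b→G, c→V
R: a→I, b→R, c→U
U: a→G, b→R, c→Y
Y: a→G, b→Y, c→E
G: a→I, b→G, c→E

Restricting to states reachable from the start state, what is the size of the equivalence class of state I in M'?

Reachable states from the start: {E,G,I,R,U,Y}. Unreachable: {V} — drop them.
Initial partition by acceptance: {E,G,I,U,Y} | {R}.
Split {E,G,I,U,Y} by δ(·,b) → {E,G,I,Y} and {U}.
On input b, block {E,G,I,Y} splits into {G,I,Y} and {E}.
Stable partition: {G,I,Y} | {R} | {U} | {E} — 4 equivalence classes.
The equivalence class containing I is {G,I,Y}, of size 3.

3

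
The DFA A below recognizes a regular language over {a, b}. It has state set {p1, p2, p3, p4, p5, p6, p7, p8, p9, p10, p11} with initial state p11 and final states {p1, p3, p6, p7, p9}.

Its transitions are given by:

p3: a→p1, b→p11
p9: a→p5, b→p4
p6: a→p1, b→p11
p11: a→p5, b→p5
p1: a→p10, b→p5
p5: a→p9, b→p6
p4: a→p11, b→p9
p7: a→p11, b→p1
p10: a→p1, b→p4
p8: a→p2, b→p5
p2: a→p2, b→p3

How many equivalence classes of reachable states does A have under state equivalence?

States {p2,p3,p7,p8} cannot be reached from the start state, so discard them.
Initial partition by acceptance: {p1,p6,p9} | {p4,p5,p10,p11}.
Refine {p1,p6,p9} on symbol a: members go to different blocks, giving {p1,p9} and {p6}.
Split {p4,p5,p10,p11} by δ(·,a) → {p4,p11} and {p5,p10}.
Split {p1,p9} by δ(·,b) → {p1} and {p9}.
Split {p4,p11} by δ(·,a) → {p4} and {p11}.
Refine {p5,p10} on symbol a: members go to different blocks, giving {p5} and {p10}.
No further refinement is possible. Final partition (7 blocks): {p1} | {p4} | {p6} | {p5} | {p9} | {p11} | {p10}.

7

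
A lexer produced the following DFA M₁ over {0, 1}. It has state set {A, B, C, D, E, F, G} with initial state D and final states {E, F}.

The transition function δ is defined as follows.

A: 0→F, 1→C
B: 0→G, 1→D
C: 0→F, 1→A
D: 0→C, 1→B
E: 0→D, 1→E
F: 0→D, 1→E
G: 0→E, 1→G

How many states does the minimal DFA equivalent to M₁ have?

3

All states are reachable from the start state.
Start with accepting vs non-accepting: {E,F} | {A,B,C,D,G}.
Split {A,B,C,D,G} by δ(·,0) → {A,C,G} and {B,D}.
The partition is now stable with 3 blocks: {E,F} | {A,C,G} | {B,D}.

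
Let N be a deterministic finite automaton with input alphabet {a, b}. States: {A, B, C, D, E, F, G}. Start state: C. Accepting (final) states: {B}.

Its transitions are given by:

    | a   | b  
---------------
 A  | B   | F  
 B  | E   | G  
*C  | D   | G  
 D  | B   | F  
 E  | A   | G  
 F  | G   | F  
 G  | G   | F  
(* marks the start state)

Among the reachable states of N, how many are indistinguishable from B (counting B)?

1

Every state is reachable, so we keep all 7.
Start with accepting vs non-accepting: {B} | {A,C,D,E,F,G}.
Refine {A,C,D,E,F,G} on symbol a: members go to different blocks, giving {C,E,F,G} and {A,D}.
Refine {C,E,F,G} on symbol a: members go to different blocks, giving {C,E} and {F,G}.
No further refinement is possible. Final partition (4 blocks): {B} | {C,E} | {A,D} | {F,G}.
The equivalence class containing B is {B}, of size 1.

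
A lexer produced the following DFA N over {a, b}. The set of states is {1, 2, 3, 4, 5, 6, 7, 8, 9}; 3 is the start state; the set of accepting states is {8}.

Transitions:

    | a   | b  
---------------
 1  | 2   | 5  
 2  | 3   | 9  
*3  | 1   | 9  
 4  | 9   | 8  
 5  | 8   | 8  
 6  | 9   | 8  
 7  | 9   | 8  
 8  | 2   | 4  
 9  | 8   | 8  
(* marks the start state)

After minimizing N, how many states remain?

4

First remove the unreachable states {6,7}; 7 states remain.
Initial partition by acceptance: {8} | {1,2,3,4,5,9}.
On input a, block {1,2,3,4,5,9} splits into {1,2,3,4} and {5,9}.
On input a, block {1,2,3,4} splits into {1,2,3} and {4}.
The partition is now stable with 4 blocks: {8} | {1,2,3} | {5,9} | {4}.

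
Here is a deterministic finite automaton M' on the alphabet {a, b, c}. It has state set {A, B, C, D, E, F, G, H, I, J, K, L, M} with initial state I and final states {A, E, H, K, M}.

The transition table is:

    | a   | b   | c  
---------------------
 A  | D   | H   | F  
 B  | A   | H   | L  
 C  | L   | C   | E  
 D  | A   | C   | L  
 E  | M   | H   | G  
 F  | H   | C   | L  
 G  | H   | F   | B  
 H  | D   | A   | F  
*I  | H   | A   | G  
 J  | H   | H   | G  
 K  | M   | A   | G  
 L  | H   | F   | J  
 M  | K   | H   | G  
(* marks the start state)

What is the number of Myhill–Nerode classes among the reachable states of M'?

All states are reachable from the start state.
Initial partition by acceptance: {A,E,H,K,M} | {B,C,D,F,G,I,J,L}.
On input a, block {A,E,H,K,M} splits into {E,K,M} and {A,H}.
Split {B,C,D,F,G,I,J,L} by δ(·,a) → {B,D,F,G,I,J,L} and {C}.
On input b, block {B,D,F,G,I,J,L} splits into {B,I,J} and {D,F} and {G,L}.
No further refinement is possible. Final partition (6 blocks): {E,K,M} | {B,I,J} | {A,H} | {C} | {D,F} | {G,L}.

6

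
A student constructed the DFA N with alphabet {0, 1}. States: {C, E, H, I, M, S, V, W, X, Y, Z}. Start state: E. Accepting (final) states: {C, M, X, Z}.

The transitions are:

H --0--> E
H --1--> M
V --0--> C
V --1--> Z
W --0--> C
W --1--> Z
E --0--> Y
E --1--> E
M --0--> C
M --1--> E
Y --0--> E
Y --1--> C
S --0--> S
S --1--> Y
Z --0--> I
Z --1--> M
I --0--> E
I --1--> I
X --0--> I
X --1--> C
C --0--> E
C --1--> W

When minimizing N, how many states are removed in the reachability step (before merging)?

4

Starting at E and following transitions, the reachable set is {C, E, I, M, W, Y, Z}. That leaves H, S, V, X unreachable — 4 in total.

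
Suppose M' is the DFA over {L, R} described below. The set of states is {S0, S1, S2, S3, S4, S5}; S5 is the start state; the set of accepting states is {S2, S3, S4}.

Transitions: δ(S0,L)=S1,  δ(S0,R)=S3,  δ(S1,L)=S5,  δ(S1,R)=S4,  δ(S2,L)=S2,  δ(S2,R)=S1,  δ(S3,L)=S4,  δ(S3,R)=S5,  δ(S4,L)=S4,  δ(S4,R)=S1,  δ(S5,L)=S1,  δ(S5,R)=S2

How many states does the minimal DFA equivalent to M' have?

2

Reachable states from the start: {S1,S2,S4,S5}. Unreachable: {S0,S3} — drop them.
P0 = {S2,S4} | {S1,S5}.
Stable partition: {S2,S4} | {S1,S5} — 2 equivalence classes.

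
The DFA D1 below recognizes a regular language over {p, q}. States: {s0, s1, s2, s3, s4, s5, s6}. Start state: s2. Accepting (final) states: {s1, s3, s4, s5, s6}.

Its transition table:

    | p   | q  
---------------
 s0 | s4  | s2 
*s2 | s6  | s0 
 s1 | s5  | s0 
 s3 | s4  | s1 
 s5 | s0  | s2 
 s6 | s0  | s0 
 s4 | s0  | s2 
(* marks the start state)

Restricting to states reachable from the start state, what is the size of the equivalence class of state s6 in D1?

States {s1,s3,s5} cannot be reached from the start state, so discard them.
P0 = {s4,s6} | {s0,s2}.
The partition is now stable with 2 blocks: {s4,s6} | {s0,s2}.
State s6 belongs to the block {s4,s6}, which has 2 states.

2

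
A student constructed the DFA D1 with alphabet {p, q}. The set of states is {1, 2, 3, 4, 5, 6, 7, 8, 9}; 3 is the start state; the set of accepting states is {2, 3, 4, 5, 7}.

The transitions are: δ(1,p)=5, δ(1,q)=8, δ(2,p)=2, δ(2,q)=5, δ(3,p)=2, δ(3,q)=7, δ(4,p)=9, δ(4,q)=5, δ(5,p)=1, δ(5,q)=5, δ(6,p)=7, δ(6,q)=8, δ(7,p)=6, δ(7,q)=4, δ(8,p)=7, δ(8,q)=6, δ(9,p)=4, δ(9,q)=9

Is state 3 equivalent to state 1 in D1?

Every state is reachable, so we keep all 9.
Start with accepting vs non-accepting: {2,3,4,5,7} | {1,6,8,9}.
Refine {2,3,4,5,7} on symbol p: members go to different blocks, giving {4,5,7} and {2,3}.
The partition is now stable with 3 blocks: {4,5,7} | {1,6,8,9} | {2,3}.
3 and 1 end up in different blocks, so they are distinguishable. For instance, the string 'ε' is accepted from only 3.

No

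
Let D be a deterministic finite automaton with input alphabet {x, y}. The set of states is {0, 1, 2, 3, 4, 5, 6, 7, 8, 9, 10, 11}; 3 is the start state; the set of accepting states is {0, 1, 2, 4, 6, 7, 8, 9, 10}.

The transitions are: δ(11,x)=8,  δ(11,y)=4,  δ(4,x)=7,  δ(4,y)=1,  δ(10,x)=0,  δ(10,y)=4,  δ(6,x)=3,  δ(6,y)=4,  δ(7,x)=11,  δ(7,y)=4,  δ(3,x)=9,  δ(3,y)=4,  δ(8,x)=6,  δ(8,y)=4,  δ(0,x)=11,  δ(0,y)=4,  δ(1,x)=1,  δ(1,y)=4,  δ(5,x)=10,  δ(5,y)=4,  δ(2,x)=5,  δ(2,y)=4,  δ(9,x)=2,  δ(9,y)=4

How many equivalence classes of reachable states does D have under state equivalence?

5

All states are reachable from the start state.
Start with accepting vs non-accepting: {0,1,2,4,6,7,8,9,10} | {3,5,11}.
Refine {0,1,2,4,6,7,8,9,10} on symbol x: members go to different blocks, giving {1,4,8,9,10} and {0,2,6,7}.
Split {1,4,8,9,10} by δ(·,x) → {4,8,9,10} and {1}.
Refine {4,8,9,10} on symbol y: members go to different blocks, giving {8,9,10} and {4}.
The partition is now stable with 5 blocks: {8,9,10} | {3,5,11} | {0,2,6,7} | {1} | {4}.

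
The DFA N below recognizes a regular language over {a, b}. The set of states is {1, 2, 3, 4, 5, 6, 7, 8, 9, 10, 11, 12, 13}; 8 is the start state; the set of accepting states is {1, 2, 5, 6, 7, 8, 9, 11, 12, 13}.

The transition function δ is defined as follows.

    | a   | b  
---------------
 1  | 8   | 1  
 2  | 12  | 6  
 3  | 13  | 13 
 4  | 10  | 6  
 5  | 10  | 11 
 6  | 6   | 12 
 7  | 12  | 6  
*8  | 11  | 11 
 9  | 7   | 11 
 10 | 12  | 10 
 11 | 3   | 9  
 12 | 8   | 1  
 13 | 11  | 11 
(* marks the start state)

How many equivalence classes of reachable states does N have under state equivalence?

7

States {2,4,5,10} cannot be reached from the start state, so discard them.
Start with accepting vs non-accepting: {1,6,7,8,9,11,12,13} | {3}.
On input a, block {1,6,7,8,9,11,12,13} splits into {1,6,7,8,9,12,13} and {11}.
Refine {1,6,7,8,9,12,13} on symbol a: members go to different blocks, giving {1,6,7,9,12} and {8,13}.
Split {1,6,7,9,12} by δ(·,a) → {6,7,9} and {1,12}.
Split {6,7,9} by δ(·,a) → {6,9} and {7}.
Refine {6,9} on symbol a: members go to different blocks, giving {6} and {9}.
Stable partition: {6} | {3} | {11} | {8,13} | {1,12} | {7} | {9} — 7 equivalence classes.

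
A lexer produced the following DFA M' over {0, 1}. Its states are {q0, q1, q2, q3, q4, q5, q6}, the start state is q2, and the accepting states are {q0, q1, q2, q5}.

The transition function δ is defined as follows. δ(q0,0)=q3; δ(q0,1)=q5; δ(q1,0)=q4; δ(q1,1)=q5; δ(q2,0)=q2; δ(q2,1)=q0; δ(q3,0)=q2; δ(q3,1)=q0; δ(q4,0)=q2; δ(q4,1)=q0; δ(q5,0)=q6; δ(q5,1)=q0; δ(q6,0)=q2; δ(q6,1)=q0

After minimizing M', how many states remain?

3

States {q1,q4} cannot be reached from the start state, so discard them.
P0 = {q0,q2,q5} | {q3,q6}.
Split {q0,q2,q5} by δ(·,0) → {q0,q5} and {q2}.
No further refinement is possible. Final partition (3 blocks): {q0,q5} | {q3,q6} | {q2}.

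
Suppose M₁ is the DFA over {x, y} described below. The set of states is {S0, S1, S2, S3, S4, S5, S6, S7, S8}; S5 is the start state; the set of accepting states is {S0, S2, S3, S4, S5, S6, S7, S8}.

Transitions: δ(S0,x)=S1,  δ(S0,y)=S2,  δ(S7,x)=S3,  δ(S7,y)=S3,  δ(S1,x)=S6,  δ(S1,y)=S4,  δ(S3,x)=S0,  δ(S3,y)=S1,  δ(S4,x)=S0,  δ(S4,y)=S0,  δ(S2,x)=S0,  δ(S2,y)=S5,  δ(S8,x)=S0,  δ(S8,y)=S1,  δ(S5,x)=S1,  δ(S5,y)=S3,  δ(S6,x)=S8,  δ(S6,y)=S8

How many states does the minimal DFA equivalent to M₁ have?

7

First remove the unreachable states {S7}; 8 states remain.
P0 = {S0,S2,S3,S4,S5,S6,S8} | {S1}.
On input x, block {S0,S2,S3,S4,S5,S6,S8} splits into {S2,S3,S4,S6,S8} and {S0,S5}.
On input x, block {S2,S3,S4,S6,S8} splits into {S2,S3,S4,S8} and {S6}.
Refine {S2,S3,S4,S8} on symbol y: members go to different blocks, giving {S2,S4} and {S3,S8}.
On input y, block {S0,S5} splits into {S0} and {S5}.
On input y, block {S2,S4} splits into {S2} and {S4}.
The partition is now stable with 7 blocks: {S2} | {S1} | {S0} | {S6} | {S3,S8} | {S5} | {S4}.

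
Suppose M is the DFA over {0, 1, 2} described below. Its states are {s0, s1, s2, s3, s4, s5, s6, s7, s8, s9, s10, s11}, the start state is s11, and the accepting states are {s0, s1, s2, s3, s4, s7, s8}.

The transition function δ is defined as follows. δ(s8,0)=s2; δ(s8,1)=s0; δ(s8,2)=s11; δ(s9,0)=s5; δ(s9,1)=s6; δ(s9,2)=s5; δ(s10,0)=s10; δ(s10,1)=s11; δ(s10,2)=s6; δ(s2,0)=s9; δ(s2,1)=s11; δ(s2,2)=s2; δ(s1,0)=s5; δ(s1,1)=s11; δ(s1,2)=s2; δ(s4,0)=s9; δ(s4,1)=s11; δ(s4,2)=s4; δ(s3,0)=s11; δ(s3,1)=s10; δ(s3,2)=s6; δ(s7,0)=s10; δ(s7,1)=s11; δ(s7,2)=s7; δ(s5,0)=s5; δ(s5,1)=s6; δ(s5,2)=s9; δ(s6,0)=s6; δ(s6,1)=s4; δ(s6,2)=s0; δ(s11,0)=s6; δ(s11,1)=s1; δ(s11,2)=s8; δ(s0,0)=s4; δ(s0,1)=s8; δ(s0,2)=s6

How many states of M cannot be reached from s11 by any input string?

3

BFS from s11 reaches {s0, s1, s2, s4, s5, s6, s8, s9, s11}; the 3 state(s) s3, s7, s10 are never visited.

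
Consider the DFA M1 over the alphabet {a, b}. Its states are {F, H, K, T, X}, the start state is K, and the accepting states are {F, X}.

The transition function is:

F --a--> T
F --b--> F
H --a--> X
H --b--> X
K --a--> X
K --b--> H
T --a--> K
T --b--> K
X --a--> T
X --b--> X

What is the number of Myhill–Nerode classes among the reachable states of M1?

4

First remove the unreachable states {F}; 4 states remain.
Initial partition by acceptance: {X} | {H,K,T}.
Split {H,K,T} by δ(·,a) → {H,K} and {T}.
On input b, block {H,K} splits into {K} and {H}.
Stable partition: {X} | {K} | {T} | {H} — 4 equivalence classes.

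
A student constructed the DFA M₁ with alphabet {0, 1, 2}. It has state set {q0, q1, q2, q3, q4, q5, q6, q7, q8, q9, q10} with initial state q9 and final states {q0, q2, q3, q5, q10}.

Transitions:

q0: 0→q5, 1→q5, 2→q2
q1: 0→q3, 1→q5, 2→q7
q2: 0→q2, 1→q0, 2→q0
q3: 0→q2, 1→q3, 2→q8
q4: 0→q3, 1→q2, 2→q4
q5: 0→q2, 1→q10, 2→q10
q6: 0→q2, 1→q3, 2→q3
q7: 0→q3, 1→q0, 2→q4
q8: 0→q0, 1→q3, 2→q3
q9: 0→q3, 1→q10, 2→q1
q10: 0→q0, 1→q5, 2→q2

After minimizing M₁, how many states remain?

4

Reachable states from the start: {q0,q1,q2,q3,q4,q5,q7,q8,q9,q10}. Unreachable: {q6} — drop them.
Initial partition by acceptance: {q0,q2,q3,q5,q10} | {q1,q4,q7,q8,q9}.
Split {q0,q2,q3,q5,q10} by δ(·,2) → {q0,q2,q5,q10} and {q3}.
Split {q1,q4,q7,q8,q9} by δ(·,0) → {q1,q4,q7,q9} and {q8}.
Stable partition: {q0,q2,q5,q10} | {q1,q4,q7,q9} | {q3} | {q8} — 4 equivalence classes.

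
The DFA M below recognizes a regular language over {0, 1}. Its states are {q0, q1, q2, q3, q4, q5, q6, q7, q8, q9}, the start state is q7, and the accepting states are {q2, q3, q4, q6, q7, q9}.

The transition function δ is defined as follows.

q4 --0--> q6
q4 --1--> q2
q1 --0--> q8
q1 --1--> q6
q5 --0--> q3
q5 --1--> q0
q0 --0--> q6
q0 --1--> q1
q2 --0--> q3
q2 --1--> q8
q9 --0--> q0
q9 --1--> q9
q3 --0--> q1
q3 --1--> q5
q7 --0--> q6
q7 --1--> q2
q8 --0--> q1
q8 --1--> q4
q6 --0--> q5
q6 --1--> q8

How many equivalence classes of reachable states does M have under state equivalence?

8

Reachable states from the start: {q0,q1,q2,q3,q4,q5,q6,q7,q8}. Unreachable: {q9} — drop them.
P0 = {q2,q3,q4,q6,q7} | {q0,q1,q5,q8}.
On input 0, block {q2,q3,q4,q6,q7} splits into {q2,q4,q7} and {q3,q6}.
Refine {q2,q4,q7} on symbol 1: members go to different blocks, giving {q4,q7} and {q2}.
Split {q0,q1,q5,q8} by δ(·,0) → {q0,q5} and {q1,q8}.
Refine {q0,q5} on symbol 1: members go to different blocks, giving {q0} and {q5}.
On input 0, block {q3,q6} splits into {q3} and {q6}.
Split {q1,q8} by δ(·,1) → {q1} and {q8}.
The partition is now stable with 8 blocks: {q4,q7} | {q0} | {q3} | {q2} | {q1} | {q5} | {q6} | {q8}.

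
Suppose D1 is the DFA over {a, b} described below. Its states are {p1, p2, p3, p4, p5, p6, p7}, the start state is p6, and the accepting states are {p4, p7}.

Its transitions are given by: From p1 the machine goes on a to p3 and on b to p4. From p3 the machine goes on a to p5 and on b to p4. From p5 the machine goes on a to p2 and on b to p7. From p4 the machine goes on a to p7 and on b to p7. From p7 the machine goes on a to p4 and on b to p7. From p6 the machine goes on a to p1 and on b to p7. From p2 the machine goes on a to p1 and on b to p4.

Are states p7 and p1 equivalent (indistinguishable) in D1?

P0 = {p4,p7} | {p1,p2,p3,p5,p6}.
Stable partition: {p4,p7} | {p1,p2,p3,p5,p6} — 2 equivalence classes.
p7 and p1 end up in different blocks, so they are distinguishable. For instance, the string 'ε' is accepted from only p7.

No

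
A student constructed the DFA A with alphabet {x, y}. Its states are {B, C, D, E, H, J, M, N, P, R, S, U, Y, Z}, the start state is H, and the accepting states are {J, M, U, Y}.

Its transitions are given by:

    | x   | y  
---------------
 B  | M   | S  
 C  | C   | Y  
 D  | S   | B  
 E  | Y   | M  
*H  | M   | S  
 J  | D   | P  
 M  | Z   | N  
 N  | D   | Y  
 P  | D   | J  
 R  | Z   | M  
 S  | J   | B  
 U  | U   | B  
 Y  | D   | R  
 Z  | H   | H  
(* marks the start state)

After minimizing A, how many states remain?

States {C,E,U} cannot be reached from the start state, so discard them.
Start with accepting vs non-accepting: {J,M,Y} | {B,D,H,N,P,R,S,Z}.
Refine {B,D,H,N,P,R,S,Z} on symbol x: members go to different blocks, giving {D,N,P,R,Z} and {B,H,S}.
Split {D,N,P,R,Z} by δ(·,x) → {N,P,R} and {D,Z}.
No further refinement is possible. Final partition (4 blocks): {J,M,Y} | {N,P,R} | {B,H,S} | {D,Z}.

4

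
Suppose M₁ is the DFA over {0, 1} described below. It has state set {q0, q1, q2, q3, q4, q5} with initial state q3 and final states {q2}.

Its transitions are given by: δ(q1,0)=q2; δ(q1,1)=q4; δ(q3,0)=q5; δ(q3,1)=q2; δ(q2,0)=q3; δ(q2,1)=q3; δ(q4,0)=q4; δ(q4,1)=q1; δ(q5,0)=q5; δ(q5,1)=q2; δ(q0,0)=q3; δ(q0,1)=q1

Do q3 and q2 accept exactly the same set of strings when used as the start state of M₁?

States {q0,q1,q4} cannot be reached from the start state, so discard them.
Start with accepting vs non-accepting: {q2} | {q3,q5}.
Stable partition: {q2} | {q3,q5} — 2 equivalence classes.
q3 and q2 end up in different blocks, so they are distinguishable. For instance, the string 'ε' is accepted from only q2.

No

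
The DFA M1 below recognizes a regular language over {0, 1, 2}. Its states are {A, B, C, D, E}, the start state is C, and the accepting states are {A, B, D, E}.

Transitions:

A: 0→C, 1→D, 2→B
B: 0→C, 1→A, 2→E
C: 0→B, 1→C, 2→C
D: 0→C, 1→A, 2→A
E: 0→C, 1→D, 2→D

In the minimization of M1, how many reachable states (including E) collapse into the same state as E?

Initial partition by acceptance: {A,B,D,E} | {C}.
No further refinement is possible. Final partition (2 blocks): {A,B,D,E} | {C}.
State E belongs to the block {A,B,D,E}, which has 4 states.

4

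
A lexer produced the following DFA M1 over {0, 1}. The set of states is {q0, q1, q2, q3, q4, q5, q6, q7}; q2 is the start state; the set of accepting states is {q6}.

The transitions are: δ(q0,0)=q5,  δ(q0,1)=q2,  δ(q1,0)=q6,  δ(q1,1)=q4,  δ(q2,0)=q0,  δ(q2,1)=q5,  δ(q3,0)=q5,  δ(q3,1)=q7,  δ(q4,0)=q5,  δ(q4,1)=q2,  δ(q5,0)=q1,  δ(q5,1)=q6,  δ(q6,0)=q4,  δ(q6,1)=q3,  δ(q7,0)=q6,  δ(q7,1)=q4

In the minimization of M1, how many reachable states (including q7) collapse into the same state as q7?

2

All states are reachable from the start state.
P0 = {q6} | {q0,q1,q2,q3,q4,q5,q7}.
Refine {q0,q1,q2,q3,q4,q5,q7} on symbol 0: members go to different blocks, giving {q0,q2,q3,q4,q5} and {q1,q7}.
Refine {q0,q2,q3,q4,q5} on symbol 0: members go to different blocks, giving {q0,q2,q3,q4} and {q5}.
On input 0, block {q0,q2,q3,q4} splits into {q0,q3,q4} and {q2}.
On input 1, block {q0,q3,q4} splits into {q0,q4} and {q3}.
No further refinement is possible. Final partition (6 blocks): {q6} | {q0,q4} | {q1,q7} | {q5} | {q2} | {q3}.
The equivalence class containing q7 is {q1,q7}, of size 2.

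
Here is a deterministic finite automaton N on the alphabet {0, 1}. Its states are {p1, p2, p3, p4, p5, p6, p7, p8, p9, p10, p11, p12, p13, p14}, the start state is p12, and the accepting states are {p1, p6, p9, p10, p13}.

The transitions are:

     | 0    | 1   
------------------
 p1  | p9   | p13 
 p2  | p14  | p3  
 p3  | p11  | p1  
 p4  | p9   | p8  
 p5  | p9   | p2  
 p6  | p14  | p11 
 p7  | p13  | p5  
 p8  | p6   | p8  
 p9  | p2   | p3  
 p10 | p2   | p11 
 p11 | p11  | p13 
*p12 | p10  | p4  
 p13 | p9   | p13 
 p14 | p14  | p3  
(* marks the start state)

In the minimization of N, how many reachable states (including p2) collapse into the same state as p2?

First remove the unreachable states {p5,p7}; 12 states remain.
P0 = {p1,p6,p9,p10,p13} | {p2,p3,p4,p8,p11,p12,p14}.
On input 0, block {p1,p6,p9,p10,p13} splits into {p6,p9,p10} and {p1,p13}.
Refine {p2,p3,p4,p8,p11,p12,p14} on symbol 0: members go to different blocks, giving {p2,p3,p11,p14} and {p4,p8,p12}.
Split {p2,p3,p11,p14} by δ(·,1) → {p2,p14} and {p3,p11}.
Stable partition: {p6,p9,p10} | {p2,p14} | {p1,p13} | {p4,p8,p12} | {p3,p11} — 5 equivalence classes.
State p2 belongs to the block {p2,p14}, which has 2 states.

2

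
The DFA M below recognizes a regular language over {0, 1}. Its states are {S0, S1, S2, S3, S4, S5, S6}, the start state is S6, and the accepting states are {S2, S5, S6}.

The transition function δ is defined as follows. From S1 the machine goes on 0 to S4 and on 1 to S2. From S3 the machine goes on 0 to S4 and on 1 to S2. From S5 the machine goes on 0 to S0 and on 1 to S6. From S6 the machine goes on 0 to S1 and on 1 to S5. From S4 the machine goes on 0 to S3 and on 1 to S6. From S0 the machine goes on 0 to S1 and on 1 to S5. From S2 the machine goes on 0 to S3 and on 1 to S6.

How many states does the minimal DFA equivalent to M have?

2

P0 = {S2,S5,S6} | {S0,S1,S3,S4}.
No further refinement is possible. Final partition (2 blocks): {S2,S5,S6} | {S0,S1,S3,S4}.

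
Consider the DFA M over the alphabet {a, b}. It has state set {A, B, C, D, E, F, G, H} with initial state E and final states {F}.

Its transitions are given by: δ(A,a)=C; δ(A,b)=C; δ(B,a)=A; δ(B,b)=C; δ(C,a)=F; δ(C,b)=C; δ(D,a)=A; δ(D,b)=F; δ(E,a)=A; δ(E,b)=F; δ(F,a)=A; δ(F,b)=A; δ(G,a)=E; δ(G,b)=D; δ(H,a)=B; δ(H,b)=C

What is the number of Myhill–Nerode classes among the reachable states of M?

4

States {B,D,G,H} cannot be reached from the start state, so discard them.
Initial partition by acceptance: {F} | {A,C,E}.
Split {A,C,E} by δ(·,a) → {A,E} and {C}.
Split {A,E} by δ(·,a) → {A} and {E}.
The partition is now stable with 4 blocks: {F} | {A} | {C} | {E}.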